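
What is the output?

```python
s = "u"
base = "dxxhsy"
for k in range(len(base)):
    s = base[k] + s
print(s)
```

k=0: prepend 'd' → 'du'
k=1: prepend 'x' → 'xdu'
k=2: prepend 'x' → 'xxdu'
k=3: prepend 'h' → 'hxxdu'
k=4: prepend 's' → 'shxxdu'
k=5: prepend 'y' → 'yshxxdu'

yshxxdu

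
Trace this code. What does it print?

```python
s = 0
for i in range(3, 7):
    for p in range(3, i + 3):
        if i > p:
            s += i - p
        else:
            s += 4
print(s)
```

i=3,p=3: not 3>3, s = 0+4 = 4
i=3,p=4: not 3>4, s = 4+4 = 8
i=3,p=5: not 3>5, s = 8+4 = 12
i=4,p=3: 4>3, s = 12+1 = 13
i=4,p=4: not 4>4, s = 13+4 = 17
i=4,p=5: not 4>5, s = 17+4 = 21
i=4,p=6: not 4>6, s = 21+4 = 25
i=5,p=3: 5>3, s = 25+2 = 27
i=5,p=4: 5>4, s = 27+1 = 28
i=5,p=5: not 5>5, s = 28+4 = 32
i=5,p=6: not 5>6, s = 32+4 = 36
i=5,p=7: not 5>7, s = 36+4 = 40
i=6,p=3: 6>3, s = 40+3 = 43
i=6,p=4: 6>4, s = 43+2 = 45
i=6,p=5: 6>5, s = 45+1 = 46
i=6,p=6: not 6>6, s = 46+4 = 50
i=6,p=7: not 6>7, s = 50+4 = 54
i=6,p=8: not 6>8, s = 54+4 = 58

58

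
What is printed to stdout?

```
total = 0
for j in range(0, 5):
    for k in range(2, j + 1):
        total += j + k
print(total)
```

36

j=2,k=2: total = 0+4 = 4
j=3,k=2: total = 4+5 = 9
j=3,k=3: total = 9+6 = 15
j=4,k=2: total = 15+6 = 21
j=4,k=3: total = 21+7 = 28
j=4,k=4: total = 28+8 = 36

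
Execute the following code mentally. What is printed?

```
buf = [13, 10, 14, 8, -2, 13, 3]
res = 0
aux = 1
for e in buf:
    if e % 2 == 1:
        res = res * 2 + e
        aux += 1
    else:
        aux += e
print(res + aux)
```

115

e=13: odd, res = 0*2+13 = 13; aux=2
e=10: not odd; aux=12
e=14: not odd; aux=26
e=8: not odd; aux=34
e=-2: not odd; aux=32
e=13: odd, res = 13*2+13 = 39; aux=33
e=3: odd, res = 39*2+3 = 81; aux=34
res+aux = 81+34 = 115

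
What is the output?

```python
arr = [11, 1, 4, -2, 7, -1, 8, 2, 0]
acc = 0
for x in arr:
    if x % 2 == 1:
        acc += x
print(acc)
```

x=11: odd, acc = 0+11 = 11
x=1: odd, acc = 11+1 = 12
x=4: not odd
x=-2: not odd
x=7: odd, acc = 12+7 = 19
x=-1: odd, acc = 19+(-1) = 18
x=8: not odd
x=2: not odd
x=0: not odd

18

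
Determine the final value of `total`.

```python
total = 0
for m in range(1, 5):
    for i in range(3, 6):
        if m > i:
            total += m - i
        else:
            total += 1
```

m=1,i=3: not 1>3, total = 0+1 = 1
m=1,i=4: not 1>4, total = 1+1 = 2
m=1,i=5: not 1>5, total = 2+1 = 3
m=2,i=3: not 2>3, total = 3+1 = 4
m=2,i=4: not 2>4, total = 4+1 = 5
m=2,i=5: not 2>5, total = 5+1 = 6
m=3,i=3: not 3>3, total = 6+1 = 7
m=3,i=4: not 3>4, total = 7+1 = 8
m=3,i=5: not 3>5, total = 8+1 = 9
m=4,i=3: 4>3, total = 9+1 = 10
m=4,i=4: not 4>4, total = 10+1 = 11
m=4,i=5: not 4>5, total = 11+1 = 12

12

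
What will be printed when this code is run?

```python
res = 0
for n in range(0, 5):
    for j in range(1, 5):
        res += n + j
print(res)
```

90

n=0,j=1: res = 0+1 = 1
n=0,j=2: res = 1+2 = 3
n=0,j=3: res = 3+3 = 6
n=0,j=4: res = 6+4 = 10
n=1,j=1: res = 10+2 = 12
n=1,j=2: res = 12+3 = 15
n=1,j=3: res = 15+4 = 19
n=1,j=4: res = 19+5 = 24
n=2,j=1: res = 24+3 = 27
n=2,j=2: res = 27+4 = 31
n=2,j=3: res = 31+5 = 36
n=2,j=4: res = 36+6 = 42
n=3,j=1: res = 42+4 = 46
n=3,j=2: res = 46+5 = 51
n=3,j=3: res = 51+6 = 57
n=3,j=4: res = 57+7 = 64
n=4,j=1: res = 64+5 = 69
n=4,j=2: res = 69+6 = 75
n=4,j=3: res = 75+7 = 82
n=4,j=4: res = 82+8 = 90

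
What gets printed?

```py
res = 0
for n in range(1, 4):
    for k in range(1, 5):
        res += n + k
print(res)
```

n=1,k=1: res = 0+2 = 2
n=1,k=2: res = 2+3 = 5
n=1,k=3: res = 5+4 = 9
n=1,k=4: res = 9+5 = 14
n=2,k=1: res = 14+3 = 17
n=2,k=2: res = 17+4 = 21
n=2,k=3: res = 21+5 = 26
n=2,k=4: res = 26+6 = 32
n=3,k=1: res = 32+4 = 36
n=3,k=2: res = 36+5 = 41
n=3,k=3: res = 41+6 = 47
n=3,k=4: res = 47+7 = 54

54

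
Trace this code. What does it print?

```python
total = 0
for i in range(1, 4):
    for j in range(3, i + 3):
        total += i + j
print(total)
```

i=1,j=3: total = 0+4 = 4
i=2,j=3: total = 4+5 = 9
i=2,j=4: total = 9+6 = 15
i=3,j=3: total = 15+6 = 21
i=3,j=4: total = 21+7 = 28
i=3,j=5: total = 28+8 = 36

36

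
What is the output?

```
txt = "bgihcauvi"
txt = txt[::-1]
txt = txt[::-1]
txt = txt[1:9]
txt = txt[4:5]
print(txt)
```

reverse → 'ivuachigb'
reverse → 'bgihcauvi'
slice [1:9] → 'gihcauvi'
slice [4:5] → 'a'

a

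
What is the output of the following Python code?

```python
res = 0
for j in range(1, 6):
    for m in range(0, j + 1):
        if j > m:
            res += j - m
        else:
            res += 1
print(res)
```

j=1,m=0: 1>0, res = 0+1 = 1
j=1,m=1: not 1>1, res = 1+1 = 2
j=2,m=0: 2>0, res = 2+2 = 4
j=2,m=1: 2>1, res = 4+1 = 5
j=2,m=2: not 2>2, res = 5+1 = 6
j=3,m=0: 3>0, res = 6+3 = 9
j=3,m=1: 3>1, res = 9+2 = 11
j=3,m=2: 3>2, res = 11+1 = 12
j=3,m=3: not 3>3, res = 12+1 = 13
j=4,m=0: 4>0, res = 13+4 = 17
j=4,m=1: 4>1, res = 17+3 = 20
j=4,m=2: 4>2, res = 20+2 = 22
j=4,m=3: 4>3, res = 22+1 = 23
j=4,m=4: not 4>4, res = 23+1 = 24
j=5,m=0: 5>0, res = 24+5 = 29
j=5,m=1: 5>1, res = 29+4 = 33
j=5,m=2: 5>2, res = 33+3 = 36
j=5,m=3: 5>3, res = 36+2 = 38
j=5,m=4: 5>4, res = 38+1 = 39
j=5,m=5: not 5>5, res = 39+1 = 40

40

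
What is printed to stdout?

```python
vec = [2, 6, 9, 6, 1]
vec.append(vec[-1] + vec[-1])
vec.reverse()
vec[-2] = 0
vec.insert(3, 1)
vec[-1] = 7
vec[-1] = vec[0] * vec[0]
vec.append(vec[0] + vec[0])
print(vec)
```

append vec[-1]+vec[-1] = 1+1 = 2 → [2, 6, 9, 6, 1, 2]
reverse → [2, 1, 6, 9, 6, 2]
vec[-2] = 0 → [2, 1, 6, 9, 0, 2]
insert 1 at 3 → [2, 1, 6, 1, 9, 0, 2]
vec[-1] = 7 → [2, 1, 6, 1, 9, 0, 7]
vec[-1] = vec[0]*vec[0] = 2*2 = 4 → [2, 1, 6, 1, 9, 0, 4]
append vec[0]+vec[0] = 2+2 = 4 → [2, 1, 6, 1, 9, 0, 4, 4]

[2, 1, 6, 1, 9, 0, 4, 4]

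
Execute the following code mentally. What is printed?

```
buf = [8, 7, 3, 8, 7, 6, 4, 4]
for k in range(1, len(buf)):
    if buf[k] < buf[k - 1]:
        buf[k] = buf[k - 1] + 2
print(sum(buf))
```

k=1: 7<8, buf[1] = 8+2 = 10 → [8, 10, 3, 8, 7, 6, 4, 4]
k=2: 3<10, buf[2] = 10+2 = 12 → [8, 10, 12, 8, 7, 6, 4, 4]
k=3: 8<12, buf[3] = 12+2 = 14 → [8, 10, 12, 14, 7, 6, 4, 4]
k=4: 7<14, buf[4] = 14+2 = 16 → [8, 10, 12, 14, 16, 6, 4, 4]
k=5: 6<16, buf[5] = 16+2 = 18 → [8, 10, 12, 14, 16, 18, 4, 4]
k=6: 4<18, buf[6] = 18+2 = 20 → [8, 10, 12, 14, 16, 18, 20, 4]
k=7: 4<20, buf[7] = 20+2 = 22 → [8, 10, 12, 14, 16, 18, 20, 22]
sum = 120

120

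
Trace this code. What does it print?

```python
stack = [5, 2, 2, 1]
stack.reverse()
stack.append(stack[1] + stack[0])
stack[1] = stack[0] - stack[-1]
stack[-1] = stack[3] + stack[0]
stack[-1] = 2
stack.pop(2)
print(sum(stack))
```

reverse → [1, 2, 2, 5]
append stack[1]+stack[0] = 2+1 = 3 → [1, 2, 2, 5, 3]
stack[1] = stack[0]-stack[-1] = 1-3 = -2 → [1, -2, 2, 5, 3]
stack[-1] = stack[3]+stack[0] = 5+1 = 6 → [1, -2, 2, 5, 6]
stack[-1] = 2 → [1, -2, 2, 5, 2]
pop(2) removes 2 → [1, -2, 5, 2]
sum = 6

6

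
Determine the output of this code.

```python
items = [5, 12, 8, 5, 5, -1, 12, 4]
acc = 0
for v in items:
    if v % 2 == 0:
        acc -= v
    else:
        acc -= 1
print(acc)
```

-40

v=5: not even, acc = 0-1 = -1
v=12: even, acc = (-1)-12 = -13
v=8: even, acc = (-13)-8 = -21
v=5: not even, acc = (-21)-1 = -22
v=5: not even, acc = (-22)-1 = -23
v=-1: not even, acc = (-23)-1 = -24
v=12: even, acc = (-24)-12 = -36
v=4: even, acc = (-36)-4 = -40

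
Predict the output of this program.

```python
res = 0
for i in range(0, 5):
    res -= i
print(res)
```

i=0: res = 0-0 = 0
i=1: res = 0-1 = -1
i=2: res = (-1)-2 = -3
i=3: res = (-3)-3 = -6
i=4: res = (-6)-4 = -10

-10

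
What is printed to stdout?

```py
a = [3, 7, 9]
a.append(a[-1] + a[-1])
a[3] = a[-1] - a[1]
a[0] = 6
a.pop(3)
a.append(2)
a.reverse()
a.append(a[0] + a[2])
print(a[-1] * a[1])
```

append a[-1]+a[-1] = 9+9 = 18 → [3, 7, 9, 18]
a[3] = a[-1]-a[1] = 18-7 = 11 → [3, 7, 9, 11]
a[0] = 6 → [6, 7, 9, 11]
pop(3) removes 11 → [6, 7, 9]
append 2 → [6, 7, 9, 2]
reverse → [2, 9, 7, 6]
append a[0]+a[2] = 2+7 = 9 → [2, 9, 7, 6, 9]
a[-1]*a[1] = 9*9 = 81

81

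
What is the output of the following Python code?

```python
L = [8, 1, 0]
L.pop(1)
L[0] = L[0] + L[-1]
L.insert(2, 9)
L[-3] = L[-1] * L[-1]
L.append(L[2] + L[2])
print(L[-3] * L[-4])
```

0

pop(1) removes 1 → [8, 0]
L[0] = L[0]+L[-1] = 8+0 = 8 → [8, 0]
insert 9 at 2 → [8, 0, 9]
L[-3] = L[-1]*L[-1] = 9*9 = 81 → [81, 0, 9]
append L[2]+L[2] = 9+9 = 18 → [81, 0, 9, 18]
L[-3]*L[-4] = 0*81 = 0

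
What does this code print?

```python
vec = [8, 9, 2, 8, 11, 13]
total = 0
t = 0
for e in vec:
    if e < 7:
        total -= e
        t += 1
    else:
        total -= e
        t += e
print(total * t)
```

-2550

e=8: not <7, total = 0-8 = -8; t=8
e=9: not <7, total = (-8)-9 = -17; t=17
e=2: <7, total = (-17)-2 = -19; t=18
e=8: not <7, total = (-19)-8 = -27; t=26
e=11: not <7, total = (-27)-11 = -38; t=37
e=13: not <7, total = (-38)-13 = -51; t=50
total*t = (-51)*50 = -2550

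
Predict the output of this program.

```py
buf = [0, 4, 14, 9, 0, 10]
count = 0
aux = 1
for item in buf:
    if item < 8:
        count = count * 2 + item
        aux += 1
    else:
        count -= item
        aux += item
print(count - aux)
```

-85

item=0: <8, count = 0*2+0 = 0; aux=2
item=4: <8, count = 0*2+4 = 4; aux=3
item=14: not <8, count = 4-14 = -10; aux=17
item=9: not <8, count = (-10)-9 = -19; aux=26
item=0: <8, count = (-19)*2+0 = -38; aux=27
item=10: not <8, count = (-38)-10 = -48; aux=37
count-aux = (-48)-37 = -85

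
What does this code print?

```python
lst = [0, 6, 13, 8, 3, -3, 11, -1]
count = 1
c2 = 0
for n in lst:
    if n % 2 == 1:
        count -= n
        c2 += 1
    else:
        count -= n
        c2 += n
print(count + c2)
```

-17

n=0: not odd, count = 1-0 = 1; c2=0
n=6: not odd, count = 1-6 = -5; c2=6
n=13: odd, count = (-5)-13 = -18; c2=7
n=8: not odd, count = (-18)-8 = -26; c2=15
n=3: odd, count = (-26)-3 = -29; c2=16
n=-3: odd, count = (-29)-(-3) = -26; c2=17
n=11: odd, count = (-26)-11 = -37; c2=18
n=-1: odd, count = (-37)-(-1) = -36; c2=19
count+c2 = (-36)+19 = -17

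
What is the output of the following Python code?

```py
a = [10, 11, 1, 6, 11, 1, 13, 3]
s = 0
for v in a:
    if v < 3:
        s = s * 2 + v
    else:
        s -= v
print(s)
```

v=10: not <3, s = 0-10 = -10
v=11: not <3, s = (-10)-11 = -21
v=1: <3, s = (-21)*2+1 = -41
v=6: not <3, s = (-41)-6 = -47
v=11: not <3, s = (-47)-11 = -58
v=1: <3, s = (-58)*2+1 = -115
v=13: not <3, s = (-115)-13 = -128
v=3: not <3, s = (-128)-3 = -131

-131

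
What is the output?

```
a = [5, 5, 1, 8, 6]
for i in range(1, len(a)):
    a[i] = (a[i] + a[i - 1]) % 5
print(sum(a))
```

10

i=1: a[1] = (5+5)%5 = 0 → [5, 0, 1, 8, 6]
i=2: a[2] = (1+0)%5 = 1 → [5, 0, 1, 8, 6]
i=3: a[3] = (8+1)%5 = 4 → [5, 0, 1, 4, 6]
i=4: a[4] = (6+4)%5 = 0 → [5, 0, 1, 4, 0]
sum = 10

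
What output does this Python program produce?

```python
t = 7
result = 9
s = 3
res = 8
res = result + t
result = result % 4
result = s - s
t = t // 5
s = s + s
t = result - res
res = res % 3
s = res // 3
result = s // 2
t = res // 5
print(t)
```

res = 9+7 = 16
result = 9%4 = 1
result = 3-3 = 0
t = 7//5 = 1
s = 3+3 = 6
t = 0-16 = -16
res = 16%3 = 1
s = 1//3 = 0
result = 0//2 = 0
t = 1//5 = 0

0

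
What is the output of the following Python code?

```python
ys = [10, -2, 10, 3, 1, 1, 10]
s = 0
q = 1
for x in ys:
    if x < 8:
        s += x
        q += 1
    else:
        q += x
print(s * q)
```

105

x=10: not <8; q=11
x=-2: <8, s = 0+(-2) = -2; q=12
x=10: not <8; q=22
x=3: <8, s = (-2)+3 = 1; q=23
x=1: <8, s = 1+1 = 2; q=24
x=1: <8, s = 2+1 = 3; q=25
x=10: not <8; q=35
s*q = 3*35 = 105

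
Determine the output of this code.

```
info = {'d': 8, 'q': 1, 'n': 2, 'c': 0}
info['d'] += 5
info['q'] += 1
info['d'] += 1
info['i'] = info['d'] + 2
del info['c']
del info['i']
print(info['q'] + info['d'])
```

info['d'] = 8+5 = 13 → {'d': 13, 'q': 1, 'n': 2, 'c': 0}
info['q'] = 1+1 = 2 → {'d': 13, 'q': 2, 'n': 2, 'c': 0}
info['d'] = 13+1 = 14 → {'d': 14, 'q': 2, 'n': 2, 'c': 0}
info['i'] = info['d']+2 = 16 → {'d': 14, 'q': 2, 'n': 2, 'c': 0, 'i': 16}
del 'c' → {'d': 14, 'q': 2, 'n': 2, 'i': 16}
del 'i' → {'d': 14, 'q': 2, 'n': 2}
info['q']+info['d'] = 2+14 = 16

16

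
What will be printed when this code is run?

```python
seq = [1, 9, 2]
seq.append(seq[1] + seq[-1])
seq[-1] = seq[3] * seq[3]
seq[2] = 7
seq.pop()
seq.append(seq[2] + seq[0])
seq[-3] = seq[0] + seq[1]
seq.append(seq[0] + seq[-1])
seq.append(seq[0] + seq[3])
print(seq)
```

[1, 10, 7, 8, 9, 9]

append seq[1]+seq[-1] = 9+2 = 11 → [1, 9, 2, 11]
seq[-1] = seq[3]*seq[3] = 11*11 = 121 → [1, 9, 2, 121]
seq[2] = 7 → [1, 9, 7, 121]
pop() removes 121 → [1, 9, 7]
append seq[2]+seq[0] = 7+1 = 8 → [1, 9, 7, 8]
seq[-3] = seq[0]+seq[1] = 1+9 = 10 → [1, 10, 7, 8]
append seq[0]+seq[-1] = 1+8 = 9 → [1, 10, 7, 8, 9]
append seq[0]+seq[3] = 1+8 = 9 → [1, 10, 7, 8, 9, 9]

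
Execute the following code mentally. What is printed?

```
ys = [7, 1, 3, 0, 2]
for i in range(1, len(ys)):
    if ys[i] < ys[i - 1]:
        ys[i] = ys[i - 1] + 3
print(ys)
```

[7, 10, 13, 16, 19]

i=1: 1<7, ys[1] = 7+3 = 10 → [7, 10, 3, 0, 2]
i=2: 3<10, ys[2] = 10+3 = 13 → [7, 10, 13, 0, 2]
i=3: 0<13, ys[3] = 13+3 = 16 → [7, 10, 13, 16, 2]
i=4: 2<16, ys[4] = 16+3 = 19 → [7, 10, 13, 16, 19]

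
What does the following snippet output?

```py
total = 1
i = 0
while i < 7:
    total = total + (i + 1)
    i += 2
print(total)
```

17

i=0: total = 1+1 = 2
i=2: total = 2+3 = 5
i=4: total = 5+5 = 10
i=6: total = 10+7 = 17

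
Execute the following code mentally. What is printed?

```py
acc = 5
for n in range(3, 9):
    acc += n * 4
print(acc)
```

137

n=3: acc = 5+3*4 = 17
n=4: acc = 17+4*4 = 33
n=5: acc = 33+5*4 = 53
n=6: acc = 53+6*4 = 77
n=7: acc = 77+7*4 = 105
n=8: acc = 105+8*4 = 137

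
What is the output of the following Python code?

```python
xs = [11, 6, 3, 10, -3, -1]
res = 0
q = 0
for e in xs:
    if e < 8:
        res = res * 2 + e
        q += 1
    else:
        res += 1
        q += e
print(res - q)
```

48

e=11: not <8, res = 0+1 = 1; q=11
e=6: <8, res = 1*2+6 = 8; q=12
e=3: <8, res = 8*2+3 = 19; q=13
e=10: not <8, res = 19+1 = 20; q=23
e=-3: <8, res = 20*2+(-3) = 37; q=24
e=-1: <8, res = 37*2+(-1) = 73; q=25
res-q = 73-25 = 48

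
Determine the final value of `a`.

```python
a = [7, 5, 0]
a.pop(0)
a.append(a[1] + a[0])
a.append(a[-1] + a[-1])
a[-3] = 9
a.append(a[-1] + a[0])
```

pop(0) removes 7 → [5, 0]
append a[1]+a[0] = 0+5 = 5 → [5, 0, 5]
append a[-1]+a[-1] = 5+5 = 10 → [5, 0, 5, 10]
a[-3] = 9 → [5, 9, 5, 10]
append a[-1]+a[0] = 10+5 = 15 → [5, 9, 5, 10, 15]

[5, 9, 5, 10, 15]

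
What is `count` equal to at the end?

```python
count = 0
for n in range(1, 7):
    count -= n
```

n=1: count = 0-1 = -1
n=2: count = (-1)-2 = -3
n=3: count = (-3)-3 = -6
n=4: count = (-6)-4 = -10
n=5: count = (-10)-5 = -15
n=6: count = (-15)-6 = -21

-21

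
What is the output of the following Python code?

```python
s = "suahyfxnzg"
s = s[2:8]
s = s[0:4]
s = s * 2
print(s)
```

slice [2:8] → 'ahyfxn'
slice [0:4] → 'ahyf'
repeat ×2 → 'ahyfahyf'

ahyfahyf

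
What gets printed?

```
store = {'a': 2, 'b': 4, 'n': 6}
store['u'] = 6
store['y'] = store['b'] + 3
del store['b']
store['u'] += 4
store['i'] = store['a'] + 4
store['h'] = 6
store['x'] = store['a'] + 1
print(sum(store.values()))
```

store['u'] = 6 → {'a': 2, 'b': 4, 'n': 6, 'u': 6}
store['y'] = store['b']+3 = 7 → {'a': 2, 'b': 4, 'n': 6, 'u': 6, 'y': 7}
del 'b' → {'a': 2, 'n': 6, 'u': 6, 'y': 7}
store['u'] = 6+4 = 10 → {'a': 2, 'n': 6, 'u': 10, 'y': 7}
store['i'] = store['a']+4 = 6 → {'a': 2, 'n': 6, 'u': 10, 'y': 7, 'i': 6}
store['h'] = 6 → {'a': 2, 'n': 6, 'u': 10, 'y': 7, 'i': 6, 'h': 6}
store['x'] = store['a']+1 = 3 → {'a': 2, 'n': 6, 'u': 10, 'y': 7, 'i': 6, 'h': 6, 'x': 3}
sum of values = 40

40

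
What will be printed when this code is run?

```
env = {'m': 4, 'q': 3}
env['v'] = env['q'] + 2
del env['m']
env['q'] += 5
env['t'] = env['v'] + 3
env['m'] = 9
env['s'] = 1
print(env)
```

env['v'] = env['q']+2 = 5 → {'m': 4, 'q': 3, 'v': 5}
del 'm' → {'q': 3, 'v': 5}
env['q'] = 3+5 = 8 → {'q': 8, 'v': 5}
env['t'] = env['v']+3 = 8 → {'q': 8, 'v': 5, 't': 8}
env['m'] = 9 → {'q': 8, 'v': 5, 't': 8, 'm': 9}
env['s'] = 1 → {'q': 8, 'v': 5, 't': 8, 'm': 9, 's': 1}

{'q': 8, 'v': 5, 't': 8, 'm': 9, 's': 1}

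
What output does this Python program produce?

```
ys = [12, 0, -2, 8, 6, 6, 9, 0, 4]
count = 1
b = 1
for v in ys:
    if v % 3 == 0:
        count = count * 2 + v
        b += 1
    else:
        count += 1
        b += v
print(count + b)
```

v=12: %3==0, count = 1*2+12 = 14; b=2
v=0: %3==0, count = 14*2+0 = 28; b=3
v=-2: not %3==0, count = 28+1 = 29; b=1
v=8: not %3==0, count = 29+1 = 30; b=9
v=6: %3==0, count = 30*2+6 = 66; b=10
v=6: %3==0, count = 66*2+6 = 138; b=11
v=9: %3==0, count = 138*2+9 = 285; b=12
v=0: %3==0, count = 285*2+0 = 570; b=13
v=4: not %3==0, count = 570+1 = 571; b=17
count+b = 571+17 = 588

588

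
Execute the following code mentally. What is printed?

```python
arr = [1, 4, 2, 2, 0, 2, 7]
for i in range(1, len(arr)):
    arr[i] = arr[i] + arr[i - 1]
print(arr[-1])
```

i=1: arr[1] = 4+1 = 5 → [1, 5, 2, 2, 0, 2, 7]
i=2: arr[2] = 2+5 = 7 → [1, 5, 7, 2, 0, 2, 7]
i=3: arr[3] = 2+7 = 9 → [1, 5, 7, 9, 0, 2, 7]
i=4: arr[4] = 0+9 = 9 → [1, 5, 7, 9, 9, 2, 7]
i=5: arr[5] = 2+9 = 11 → [1, 5, 7, 9, 9, 11, 7]
i=6: arr[6] = 7+11 = 18 → [1, 5, 7, 9, 9, 11, 18]

18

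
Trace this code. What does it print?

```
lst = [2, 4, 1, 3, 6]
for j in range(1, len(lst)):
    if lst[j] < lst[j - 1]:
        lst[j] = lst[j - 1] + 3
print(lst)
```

[2, 4, 7, 10, 13]

j=1: 4>=2, unchanged → [2, 4, 1, 3, 6]
j=2: 1<4, lst[2] = 4+3 = 7 → [2, 4, 7, 3, 6]
j=3: 3<7, lst[3] = 7+3 = 10 → [2, 4, 7, 10, 6]
j=4: 6<10, lst[4] = 10+3 = 13 → [2, 4, 7, 10, 13]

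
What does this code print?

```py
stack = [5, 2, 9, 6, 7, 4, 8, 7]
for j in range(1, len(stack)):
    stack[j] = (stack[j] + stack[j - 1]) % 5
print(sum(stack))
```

j=1: stack[1] = (2+5)%5 = 2 → [5, 2, 9, 6, 7, 4, 8, 7]
j=2: stack[2] = (9+2)%5 = 1 → [5, 2, 1, 6, 7, 4, 8, 7]
j=3: stack[3] = (6+1)%5 = 2 → [5, 2, 1, 2, 7, 4, 8, 7]
j=4: stack[4] = (7+2)%5 = 4 → [5, 2, 1, 2, 4, 4, 8, 7]
j=5: stack[5] = (4+4)%5 = 3 → [5, 2, 1, 2, 4, 3, 8, 7]
j=6: stack[6] = (8+3)%5 = 1 → [5, 2, 1, 2, 4, 3, 1, 7]
j=7: stack[7] = (7+1)%5 = 3 → [5, 2, 1, 2, 4, 3, 1, 3]
sum = 21

21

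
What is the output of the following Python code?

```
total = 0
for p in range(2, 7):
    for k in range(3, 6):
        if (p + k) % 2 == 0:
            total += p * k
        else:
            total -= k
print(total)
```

80

p=2,k=3: odd sum, total = 0-3 = -3
p=2,k=4: even sum, total = (-3)+8 = 5
p=2,k=5: odd sum, total = 5-5 = 0
p=3,k=3: even sum, total = 0+9 = 9
p=3,k=4: odd sum, total = 9-4 = 5
p=3,k=5: even sum, total = 5+15 = 20
p=4,k=3: odd sum, total = 20-3 = 17
p=4,k=4: even sum, total = 17+16 = 33
p=4,k=5: odd sum, total = 33-5 = 28
p=5,k=3: even sum, total = 28+15 = 43
p=5,k=4: odd sum, total = 43-4 = 39
p=5,k=5: even sum, total = 39+25 = 64
p=6,k=3: odd sum, total = 64-3 = 61
p=6,k=4: even sum, total = 61+24 = 85
p=6,k=5: odd sum, total = 85-5 = 80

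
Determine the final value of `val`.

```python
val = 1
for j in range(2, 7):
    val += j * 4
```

j=2: val = 1+2*4 = 9
j=3: val = 9+3*4 = 21
j=4: val = 21+4*4 = 37
j=5: val = 37+5*4 = 57
j=6: val = 57+6*4 = 81

81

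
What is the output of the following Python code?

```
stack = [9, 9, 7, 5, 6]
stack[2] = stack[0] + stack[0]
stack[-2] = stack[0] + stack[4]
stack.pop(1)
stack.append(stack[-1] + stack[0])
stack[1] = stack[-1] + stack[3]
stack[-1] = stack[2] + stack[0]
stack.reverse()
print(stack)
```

stack[2] = stack[0]+stack[0] = 9+9 = 18 → [9, 9, 18, 5, 6]
stack[-2] = stack[0]+stack[4] = 9+6 = 15 → [9, 9, 18, 15, 6]
pop(1) removes 9 → [9, 18, 15, 6]
append stack[-1]+stack[0] = 6+9 = 15 → [9, 18, 15, 6, 15]
stack[1] = stack[-1]+stack[3] = 15+6 = 21 → [9, 21, 15, 6, 15]
stack[-1] = stack[2]+stack[0] = 15+9 = 24 → [9, 21, 15, 6, 24]
reverse → [24, 6, 15, 21, 9]

[24, 6, 15, 21, 9]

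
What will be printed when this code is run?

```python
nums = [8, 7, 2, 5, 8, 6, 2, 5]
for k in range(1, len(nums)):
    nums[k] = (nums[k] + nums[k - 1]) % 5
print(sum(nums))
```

19

k=1: nums[1] = (7+8)%5 = 0 → [8, 0, 2, 5, 8, 6, 2, 5]
k=2: nums[2] = (2+0)%5 = 2 → [8, 0, 2, 5, 8, 6, 2, 5]
k=3: nums[3] = (5+2)%5 = 2 → [8, 0, 2, 2, 8, 6, 2, 5]
k=4: nums[4] = (8+2)%5 = 0 → [8, 0, 2, 2, 0, 6, 2, 5]
k=5: nums[5] = (6+0)%5 = 1 → [8, 0, 2, 2, 0, 1, 2, 5]
k=6: nums[6] = (2+1)%5 = 3 → [8, 0, 2, 2, 0, 1, 3, 5]
k=7: nums[7] = (5+3)%5 = 3 → [8, 0, 2, 2, 0, 1, 3, 3]
sum = 19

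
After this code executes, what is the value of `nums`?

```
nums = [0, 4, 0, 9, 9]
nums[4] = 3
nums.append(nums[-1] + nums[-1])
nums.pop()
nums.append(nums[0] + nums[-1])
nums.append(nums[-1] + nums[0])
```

[0, 4, 0, 9, 3, 3, 3]

nums[4] = 3 → [0, 4, 0, 9, 3]
append nums[-1]+nums[-1] = 3+3 = 6 → [0, 4, 0, 9, 3, 6]
pop() removes 6 → [0, 4, 0, 9, 3]
append nums[0]+nums[-1] = 0+3 = 3 → [0, 4, 0, 9, 3, 3]
append nums[-1]+nums[0] = 3+0 = 3 → [0, 4, 0, 9, 3, 3, 3]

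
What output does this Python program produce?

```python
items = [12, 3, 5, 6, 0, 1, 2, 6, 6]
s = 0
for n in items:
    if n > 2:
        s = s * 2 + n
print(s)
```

n=12: >2, s = 0*2+12 = 12
n=3: >2, s = 12*2+3 = 27
n=5: >2, s = 27*2+5 = 59
n=6: >2, s = 59*2+6 = 124
n=0: not >2
n=1: not >2
n=2: not >2
n=6: >2, s = 124*2+6 = 254
n=6: >2, s = 254*2+6 = 514

514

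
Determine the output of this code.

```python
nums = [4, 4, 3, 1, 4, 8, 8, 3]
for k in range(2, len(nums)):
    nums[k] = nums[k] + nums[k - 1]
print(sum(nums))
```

k=2: nums[2] = 3+4 = 7 → [4, 4, 7, 1, 4, 8, 8, 3]
k=3: nums[3] = 1+7 = 8 → [4, 4, 7, 8, 4, 8, 8, 3]
k=4: nums[4] = 4+8 = 12 → [4, 4, 7, 8, 12, 8, 8, 3]
k=5: nums[5] = 8+12 = 20 → [4, 4, 7, 8, 12, 20, 8, 3]
k=6: nums[6] = 8+20 = 28 → [4, 4, 7, 8, 12, 20, 28, 3]
k=7: nums[7] = 3+28 = 31 → [4, 4, 7, 8, 12, 20, 28, 31]
sum = 114

114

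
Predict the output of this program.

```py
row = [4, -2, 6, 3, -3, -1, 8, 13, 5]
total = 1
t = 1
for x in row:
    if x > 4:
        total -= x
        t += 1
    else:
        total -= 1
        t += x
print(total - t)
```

-42

x=4: not >4, total = 1-1 = 0; t=5
x=-2: not >4, total = 0-1 = -1; t=3
x=6: >4, total = (-1)-6 = -7; t=4
x=3: not >4, total = (-7)-1 = -8; t=7
x=-3: not >4, total = (-8)-1 = -9; t=4
x=-1: not >4, total = (-9)-1 = -10; t=3
x=8: >4, total = (-10)-8 = -18; t=4
x=13: >4, total = (-18)-13 = -31; t=5
x=5: >4, total = (-31)-5 = -36; t=6
total-t = (-36)-6 = -42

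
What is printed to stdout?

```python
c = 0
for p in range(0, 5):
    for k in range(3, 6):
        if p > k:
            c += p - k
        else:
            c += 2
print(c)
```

p=0,k=3: not 0>3, c = 0+2 = 2
p=0,k=4: not 0>4, c = 2+2 = 4
p=0,k=5: not 0>5, c = 4+2 = 6
p=1,k=3: not 1>3, c = 6+2 = 8
p=1,k=4: not 1>4, c = 8+2 = 10
p=1,k=5: not 1>5, c = 10+2 = 12
p=2,k=3: not 2>3, c = 12+2 = 14
p=2,k=4: not 2>4, c = 14+2 = 16
p=2,k=5: not 2>5, c = 16+2 = 18
p=3,k=3: not 3>3, c = 18+2 = 20
p=3,k=4: not 3>4, c = 20+2 = 22
p=3,k=5: not 3>5, c = 22+2 = 24
p=4,k=3: 4>3, c = 24+1 = 25
p=4,k=4: not 4>4, c = 25+2 = 27
p=4,k=5: not 4>5, c = 27+2 = 29

29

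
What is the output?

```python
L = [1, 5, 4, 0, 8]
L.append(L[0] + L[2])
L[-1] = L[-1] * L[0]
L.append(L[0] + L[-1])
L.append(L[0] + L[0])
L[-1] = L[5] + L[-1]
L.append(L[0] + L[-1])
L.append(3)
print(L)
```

append L[0]+L[2] = 1+4 = 5 → [1, 5, 4, 0, 8, 5]
L[-1] = L[-1]*L[0] = 5*1 = 5 → [1, 5, 4, 0, 8, 5]
append L[0]+L[-1] = 1+5 = 6 → [1, 5, 4, 0, 8, 5, 6]
append L[0]+L[0] = 1+1 = 2 → [1, 5, 4, 0, 8, 5, 6, 2]
L[-1] = L[5]+L[-1] = 5+2 = 7 → [1, 5, 4, 0, 8, 5, 6, 7]
append L[0]+L[-1] = 1+7 = 8 → [1, 5, 4, 0, 8, 5, 6, 7, 8]
append 3 → [1, 5, 4, 0, 8, 5, 6, 7, 8, 3]

[1, 5, 4, 0, 8, 5, 6, 7, 8, 3]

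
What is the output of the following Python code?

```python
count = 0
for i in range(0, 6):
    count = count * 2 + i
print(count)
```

i=0: count = 0*2+0 = 0
i=1: count = 0*2+1 = 1
i=2: count = 1*2+2 = 4
i=3: count = 4*2+3 = 11
i=4: count = 11*2+4 = 26
i=5: count = 26*2+5 = 57

57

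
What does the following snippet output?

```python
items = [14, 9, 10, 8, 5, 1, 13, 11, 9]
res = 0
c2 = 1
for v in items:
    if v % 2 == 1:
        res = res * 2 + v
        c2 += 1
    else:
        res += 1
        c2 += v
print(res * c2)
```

22893

v=14: not odd, res = 0+1 = 1; c2=15
v=9: odd, res = 1*2+9 = 11; c2=16
v=10: not odd, res = 11+1 = 12; c2=26
v=8: not odd, res = 12+1 = 13; c2=34
v=5: odd, res = 13*2+5 = 31; c2=35
v=1: odd, res = 31*2+1 = 63; c2=36
v=13: odd, res = 63*2+13 = 139; c2=37
v=11: odd, res = 139*2+11 = 289; c2=38
v=9: odd, res = 289*2+9 = 587; c2=39
res*c2 = 587*39 = 22893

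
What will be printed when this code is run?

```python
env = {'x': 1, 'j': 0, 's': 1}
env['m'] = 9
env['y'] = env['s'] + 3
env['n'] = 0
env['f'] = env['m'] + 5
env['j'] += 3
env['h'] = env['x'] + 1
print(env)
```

env['m'] = 9 → {'x': 1, 'j': 0, 's': 1, 'm': 9}
env['y'] = env['s']+3 = 4 → {'x': 1, 'j': 0, 's': 1, 'm': 9, 'y': 4}
env['n'] = 0 → {'x': 1, 'j': 0, 's': 1, 'm': 9, 'y': 4, 'n': 0}
env['f'] = env['m']+5 = 14 → {'x': 1, 'j': 0, 's': 1, 'm': 9, 'y': 4, 'n': 0, 'f': 14}
env['j'] = 0+3 = 3 → {'x': 1, 'j': 3, 's': 1, 'm': 9, 'y': 4, 'n': 0, 'f': 14}
env['h'] = env['x']+1 = 2 → {'x': 1, 'j': 3, 's': 1, 'm': 9, 'y': 4, 'n': 0, 'f': 14, 'h': 2}

{'x': 1, 'j': 3, 's': 1, 'm': 9, 'y': 4, 'n': 0, 'f': 14, 'h': 2}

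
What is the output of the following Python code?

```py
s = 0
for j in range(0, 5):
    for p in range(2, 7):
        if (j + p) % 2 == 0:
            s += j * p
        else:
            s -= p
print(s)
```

j=0,p=2: even sum, s = 0+0 = 0
j=0,p=3: odd sum, s = 0-3 = -3
j=0,p=4: even sum, s = (-3)+0 = -3
j=0,p=5: odd sum, s = (-3)-5 = -8
j=0,p=6: even sum, s = (-8)+0 = -8
j=1,p=2: odd sum, s = (-8)-2 = -10
j=1,p=3: even sum, s = (-10)+3 = -7
j=1,p=4: odd sum, s = (-7)-4 = -11
j=1,p=5: even sum, s = (-11)+5 = -6
j=1,p=6: odd sum, s = (-6)-6 = -12
j=2,p=2: even sum, s = (-12)+4 = -8
j=2,p=3: odd sum, s = (-8)-3 = -11
j=2,p=4: even sum, s = (-11)+8 = -3
j=2,p=5: odd sum, s = (-3)-5 = -8
j=2,p=6: even sum, s = (-8)+12 = 4
j=3,p=2: odd sum, s = 4-2 = 2
j=3,p=3: even sum, s = 2+9 = 11
j=3,p=4: odd sum, s = 11-4 = 7
j=3,p=5: even sum, s = 7+15 = 22
j=3,p=6: odd sum, s = 22-6 = 16
j=4,p=2: even sum, s = 16+8 = 24
j=4,p=3: odd sum, s = 24-3 = 21
j=4,p=4: even sum, s = 21+16 = 37
j=4,p=5: odd sum, s = 37-5 = 32
j=4,p=6: even sum, s = 32+24 = 56

56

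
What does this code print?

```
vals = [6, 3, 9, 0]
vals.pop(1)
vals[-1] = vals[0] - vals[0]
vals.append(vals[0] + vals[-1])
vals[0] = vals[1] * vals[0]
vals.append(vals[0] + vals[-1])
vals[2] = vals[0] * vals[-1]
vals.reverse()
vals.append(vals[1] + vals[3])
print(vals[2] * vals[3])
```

pop(1) removes 3 → [6, 9, 0]
vals[-1] = vals[0]-vals[0] = 6-6 = 0 → [6, 9, 0]
append vals[0]+vals[-1] = 6+0 = 6 → [6, 9, 0, 6]
vals[0] = vals[1]*vals[0] = 9*6 = 54 → [54, 9, 0, 6]
append vals[0]+vals[-1] = 54+6 = 60 → [54, 9, 0, 6, 60]
vals[2] = vals[0]*vals[-1] = 54*60 = 3240 → [54, 9, 3240, 6, 60]
reverse → [60, 6, 3240, 9, 54]
append vals[1]+vals[3] = 6+9 = 15 → [60, 6, 3240, 9, 54, 15]
vals[2]*vals[3] = 3240*9 = 29160

29160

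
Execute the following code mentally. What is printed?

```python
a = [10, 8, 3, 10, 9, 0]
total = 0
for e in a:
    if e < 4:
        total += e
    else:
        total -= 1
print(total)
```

e=10: not <4, total = 0-1 = -1
e=8: not <4, total = (-1)-1 = -2
e=3: <4, total = (-2)+3 = 1
e=10: not <4, total = 1-1 = 0
e=9: not <4, total = 0-1 = -1
e=0: <4, total = (-1)+0 = -1

-1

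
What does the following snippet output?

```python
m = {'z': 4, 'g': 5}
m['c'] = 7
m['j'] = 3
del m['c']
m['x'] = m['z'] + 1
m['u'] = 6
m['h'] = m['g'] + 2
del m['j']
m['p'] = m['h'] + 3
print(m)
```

{'z': 4, 'g': 5, 'x': 5, 'u': 6, 'h': 7, 'p': 10}

m['c'] = 7 → {'z': 4, 'g': 5, 'c': 7}
m['j'] = 3 → {'z': 4, 'g': 5, 'c': 7, 'j': 3}
del 'c' → {'z': 4, 'g': 5, 'j': 3}
m['x'] = m['z']+1 = 5 → {'z': 4, 'g': 5, 'j': 3, 'x': 5}
m['u'] = 6 → {'z': 4, 'g': 5, 'j': 3, 'x': 5, 'u': 6}
m['h'] = m['g']+2 = 7 → {'z': 4, 'g': 5, 'j': 3, 'x': 5, 'u': 6, 'h': 7}
del 'j' → {'z': 4, 'g': 5, 'x': 5, 'u': 6, 'h': 7}
m['p'] = m['h']+3 = 10 → {'z': 4, 'g': 5, 'x': 5, 'u': 6, 'h': 7, 'p': 10}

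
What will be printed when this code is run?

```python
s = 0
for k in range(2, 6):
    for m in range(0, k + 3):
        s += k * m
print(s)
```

k=2,m=0: s = 0+0 = 0
k=2,m=1: s = 0+2 = 2
k=2,m=2: s = 2+4 = 6
k=2,m=3: s = 6+6 = 12
k=2,m=4: s = 12+8 = 20
k=3,m=0: s = 20+0 = 20
k=3,m=1: s = 20+3 = 23
k=3,m=2: s = 23+6 = 29
k=3,m=3: s = 29+9 = 38
k=3,m=4: s = 38+12 = 50
k=3,m=5: s = 50+15 = 65
k=4,m=0: s = 65+0 = 65
k=4,m=1: s = 65+4 = 69
k=4,m=2: s = 69+8 = 77
k=4,m=3: s = 77+12 = 89
k=4,m=4: s = 89+16 = 105
k=4,m=5: s = 105+20 = 125
k=4,m=6: s = 125+24 = 149
k=5,m=0: s = 149+0 = 149
k=5,m=1: s = 149+5 = 154
k=5,m=2: s = 154+10 = 164
k=5,m=3: s = 164+15 = 179
k=5,m=4: s = 179+20 = 199
k=5,m=5: s = 199+25 = 224
k=5,m=6: s = 224+30 = 254
k=5,m=7: s = 254+35 = 289

289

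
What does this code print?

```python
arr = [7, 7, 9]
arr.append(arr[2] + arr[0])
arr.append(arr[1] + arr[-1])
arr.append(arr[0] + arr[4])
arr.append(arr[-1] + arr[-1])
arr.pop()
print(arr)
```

[7, 7, 9, 16, 23, 30]

append arr[2]+arr[0] = 9+7 = 16 → [7, 7, 9, 16]
append arr[1]+arr[-1] = 7+16 = 23 → [7, 7, 9, 16, 23]
append arr[0]+arr[4] = 7+23 = 30 → [7, 7, 9, 16, 23, 30]
append arr[-1]+arr[-1] = 30+30 = 60 → [7, 7, 9, 16, 23, 30, 60]
pop() removes 60 → [7, 7, 9, 16, 23, 30]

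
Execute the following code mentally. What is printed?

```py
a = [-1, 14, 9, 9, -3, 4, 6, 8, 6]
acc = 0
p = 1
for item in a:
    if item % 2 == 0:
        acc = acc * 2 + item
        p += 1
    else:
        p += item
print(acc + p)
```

322

item=-1: not even; p=0
item=14: even, acc = 0*2+14 = 14; p=1
item=9: not even; p=10
item=9: not even; p=19
item=-3: not even; p=16
item=4: even, acc = 14*2+4 = 32; p=17
item=6: even, acc = 32*2+6 = 70; p=18
item=8: even, acc = 70*2+8 = 148; p=19
item=6: even, acc = 148*2+6 = 302; p=20
acc+p = 302+20 = 322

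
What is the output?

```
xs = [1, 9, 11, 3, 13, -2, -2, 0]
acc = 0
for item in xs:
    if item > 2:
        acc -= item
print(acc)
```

item=1: not >2
item=9: >2, acc = 0-9 = -9
item=11: >2, acc = (-9)-11 = -20
item=3: >2, acc = (-20)-3 = -23
item=13: >2, acc = (-23)-13 = -36
item=-2: not >2
item=-2: not >2
item=0: not >2

-36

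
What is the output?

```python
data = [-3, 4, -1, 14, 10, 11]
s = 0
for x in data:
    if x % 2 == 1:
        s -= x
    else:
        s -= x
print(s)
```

-35

x=-3: odd, s = 0-(-3) = 3
x=4: not odd, s = 3-4 = -1
x=-1: odd, s = (-1)-(-1) = 0
x=14: not odd, s = 0-14 = -14
x=10: not odd, s = (-14)-10 = -24
x=11: odd, s = (-24)-11 = -35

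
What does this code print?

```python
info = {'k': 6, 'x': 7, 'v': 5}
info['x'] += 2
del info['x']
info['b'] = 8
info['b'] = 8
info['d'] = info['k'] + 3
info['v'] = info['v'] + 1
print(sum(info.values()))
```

info['x'] = 7+2 = 9 → {'k': 6, 'x': 9, 'v': 5}
del 'x' → {'k': 6, 'v': 5}
info['b'] = 8 → {'k': 6, 'v': 5, 'b': 8}
info['b'] = 8 → {'k': 6, 'v': 5, 'b': 8}
info['d'] = info['k']+3 = 9 → {'k': 6, 'v': 5, 'b': 8, 'd': 9}
info['v'] = info['v']+1 = 6 → {'k': 6, 'v': 6, 'b': 8, 'd': 9}
sum of values = 29

29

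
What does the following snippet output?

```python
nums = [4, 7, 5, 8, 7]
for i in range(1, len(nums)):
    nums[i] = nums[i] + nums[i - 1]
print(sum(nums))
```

86

i=1: nums[1] = 7+4 = 11 → [4, 11, 5, 8, 7]
i=2: nums[2] = 5+11 = 16 → [4, 11, 16, 8, 7]
i=3: nums[3] = 8+16 = 24 → [4, 11, 16, 24, 7]
i=4: nums[4] = 7+24 = 31 → [4, 11, 16, 24, 31]
sum = 86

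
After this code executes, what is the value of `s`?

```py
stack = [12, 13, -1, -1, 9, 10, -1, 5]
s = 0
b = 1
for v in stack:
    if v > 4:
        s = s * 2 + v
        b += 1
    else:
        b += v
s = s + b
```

v=12: >4, s = 0*2+12 = 12; b=2
v=13: >4, s = 12*2+13 = 37; b=3
v=-1: not >4; b=2
v=-1: not >4; b=1
v=9: >4, s = 37*2+9 = 83; b=2
v=10: >4, s = 83*2+10 = 176; b=3
v=-1: not >4; b=2
v=5: >4, s = 176*2+5 = 357; b=3
s+b = 357+3 = 360

360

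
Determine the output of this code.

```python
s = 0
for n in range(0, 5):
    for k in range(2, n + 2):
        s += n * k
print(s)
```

n=1,k=2: s = 0+2 = 2
n=2,k=2: s = 2+4 = 6
n=2,k=3: s = 6+6 = 12
n=3,k=2: s = 12+6 = 18
n=3,k=3: s = 18+9 = 27
n=3,k=4: s = 27+12 = 39
n=4,k=2: s = 39+8 = 47
n=4,k=3: s = 47+12 = 59
n=4,k=4: s = 59+16 = 75
n=4,k=5: s = 75+20 = 95

95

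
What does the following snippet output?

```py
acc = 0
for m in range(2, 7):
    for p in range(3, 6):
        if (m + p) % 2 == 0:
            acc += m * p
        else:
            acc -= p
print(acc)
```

m=2,p=3: odd sum, acc = 0-3 = -3
m=2,p=4: even sum, acc = (-3)+8 = 5
m=2,p=5: odd sum, acc = 5-5 = 0
m=3,p=3: even sum, acc = 0+9 = 9
m=3,p=4: odd sum, acc = 9-4 = 5
m=3,p=5: even sum, acc = 5+15 = 20
m=4,p=3: odd sum, acc = 20-3 = 17
m=4,p=4: even sum, acc = 17+16 = 33
m=4,p=5: odd sum, acc = 33-5 = 28
m=5,p=3: even sum, acc = 28+15 = 43
m=5,p=4: odd sum, acc = 43-4 = 39
m=5,p=5: even sum, acc = 39+25 = 64
m=6,p=3: odd sum, acc = 64-3 = 61
m=6,p=4: even sum, acc = 61+24 = 85
m=6,p=5: odd sum, acc = 85-5 = 80

80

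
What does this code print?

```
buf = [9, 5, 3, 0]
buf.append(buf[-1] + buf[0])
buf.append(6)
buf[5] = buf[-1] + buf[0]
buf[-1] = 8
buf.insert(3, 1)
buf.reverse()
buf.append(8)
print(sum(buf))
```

append buf[-1]+buf[0] = 0+9 = 9 → [9, 5, 3, 0, 9]
append 6 → [9, 5, 3, 0, 9, 6]
buf[5] = buf[-1]+buf[0] = 6+9 = 15 → [9, 5, 3, 0, 9, 15]
buf[-1] = 8 → [9, 5, 3, 0, 9, 8]
insert 1 at 3 → [9, 5, 3, 1, 0, 9, 8]
reverse → [8, 9, 0, 1, 3, 5, 9]
append 8 → [8, 9, 0, 1, 3, 5, 9, 8]
sum = 43

43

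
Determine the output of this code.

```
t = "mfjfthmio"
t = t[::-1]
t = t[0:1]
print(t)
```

o

reverse → 'oimhtfjfm'
slice [0:1] → 'o'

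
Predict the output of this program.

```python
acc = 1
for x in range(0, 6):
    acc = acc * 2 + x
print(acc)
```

121

x=0: acc = 1*2+0 = 2
x=1: acc = 2*2+1 = 5
x=2: acc = 5*2+2 = 12
x=3: acc = 12*2+3 = 27
x=4: acc = 27*2+4 = 58
x=5: acc = 58*2+5 = 121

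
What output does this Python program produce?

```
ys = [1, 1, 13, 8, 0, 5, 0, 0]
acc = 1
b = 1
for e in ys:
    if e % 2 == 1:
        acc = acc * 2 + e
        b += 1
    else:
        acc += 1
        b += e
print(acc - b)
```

52

e=1: odd, acc = 1*2+1 = 3; b=2
e=1: odd, acc = 3*2+1 = 7; b=3
e=13: odd, acc = 7*2+13 = 27; b=4
e=8: not odd, acc = 27+1 = 28; b=12
e=0: not odd, acc = 28+1 = 29; b=12
e=5: odd, acc = 29*2+5 = 63; b=13
e=0: not odd, acc = 63+1 = 64; b=13
e=0: not odd, acc = 64+1 = 65; b=13
acc-b = 65-13 = 52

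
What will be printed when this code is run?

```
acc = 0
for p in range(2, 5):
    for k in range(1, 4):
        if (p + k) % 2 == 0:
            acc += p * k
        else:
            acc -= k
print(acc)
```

14

p=2,k=1: odd sum, acc = 0-1 = -1
p=2,k=2: even sum, acc = (-1)+4 = 3
p=2,k=3: odd sum, acc = 3-3 = 0
p=3,k=1: even sum, acc = 0+3 = 3
p=3,k=2: odd sum, acc = 3-2 = 1
p=3,k=3: even sum, acc = 1+9 = 10
p=4,k=1: odd sum, acc = 10-1 = 9
p=4,k=2: even sum, acc = 9+8 = 17
p=4,k=3: odd sum, acc = 17-3 = 14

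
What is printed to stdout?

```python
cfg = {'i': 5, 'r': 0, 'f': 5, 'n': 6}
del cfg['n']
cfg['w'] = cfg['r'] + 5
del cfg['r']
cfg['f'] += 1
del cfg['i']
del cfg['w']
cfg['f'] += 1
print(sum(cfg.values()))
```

7

del 'n' → {'i': 5, 'r': 0, 'f': 5}
cfg['w'] = cfg['r']+5 = 5 → {'i': 5, 'r': 0, 'f': 5, 'w': 5}
del 'r' → {'i': 5, 'f': 5, 'w': 5}
cfg['f'] = 5+1 = 6 → {'i': 5, 'f': 6, 'w': 5}
del 'i' → {'f': 6, 'w': 5}
del 'w' → {'f': 6}
cfg['f'] = 6+1 = 7 → {'f': 7}
sum of values = 7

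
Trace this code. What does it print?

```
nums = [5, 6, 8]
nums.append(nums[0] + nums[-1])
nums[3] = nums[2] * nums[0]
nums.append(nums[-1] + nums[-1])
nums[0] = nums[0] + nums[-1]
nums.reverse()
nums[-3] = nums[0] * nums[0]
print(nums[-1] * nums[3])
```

append nums[0]+nums[-1] = 5+8 = 13 → [5, 6, 8, 13]
nums[3] = nums[2]*nums[0] = 8*5 = 40 → [5, 6, 8, 40]
append nums[-1]+nums[-1] = 40+40 = 80 → [5, 6, 8, 40, 80]
nums[0] = nums[0]+nums[-1] = 5+80 = 85 → [85, 6, 8, 40, 80]
reverse → [80, 40, 8, 6, 85]
nums[-3] = nums[0]*nums[0] = 80*80 = 6400 → [80, 40, 6400, 6, 85]
nums[-1]*nums[3] = 85*6 = 510

510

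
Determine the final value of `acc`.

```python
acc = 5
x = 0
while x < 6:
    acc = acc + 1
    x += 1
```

11

x=0: acc = 5+1 = 6
x=1: acc = 6+1 = 7
x=2: acc = 7+1 = 8
x=3: acc = 8+1 = 9
x=4: acc = 9+1 = 10
x=5: acc = 10+1 = 11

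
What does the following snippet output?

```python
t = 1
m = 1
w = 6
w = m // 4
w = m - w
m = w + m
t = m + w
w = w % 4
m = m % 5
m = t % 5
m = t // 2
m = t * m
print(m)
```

3

w = 1//4 = 0
w = 1-0 = 1
m = 1+1 = 2
t = 2+1 = 3
w = 1%4 = 1
m = 2%5 = 2
m = 3%5 = 3
m = 3//2 = 1
m = 3*1 = 3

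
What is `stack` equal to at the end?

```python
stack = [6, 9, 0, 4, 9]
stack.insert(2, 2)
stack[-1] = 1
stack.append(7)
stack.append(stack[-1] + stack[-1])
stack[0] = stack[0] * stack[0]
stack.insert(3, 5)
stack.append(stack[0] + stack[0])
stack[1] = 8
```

insert 2 at 2 → [6, 9, 2, 0, 4, 9]
stack[-1] = 1 → [6, 9, 2, 0, 4, 1]
append 7 → [6, 9, 2, 0, 4, 1, 7]
append stack[-1]+stack[-1] = 7+7 = 14 → [6, 9, 2, 0, 4, 1, 7, 14]
stack[0] = stack[0]*stack[0] = 6*6 = 36 → [36, 9, 2, 0, 4, 1, 7, 14]
insert 5 at 3 → [36, 9, 2, 5, 0, 4, 1, 7, 14]
append stack[0]+stack[0] = 36+36 = 72 → [36, 9, 2, 5, 0, 4, 1, 7, 14, 72]
stack[1] = 8 → [36, 8, 2, 5, 0, 4, 1, 7, 14, 72]

[36, 8, 2, 5, 0, 4, 1, 7, 14, 72]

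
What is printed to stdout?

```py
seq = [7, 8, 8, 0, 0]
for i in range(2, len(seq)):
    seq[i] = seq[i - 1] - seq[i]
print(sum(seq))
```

15

i=2: seq[2] = 8-8 = 0 → [7, 8, 0, 0, 0]
i=3: seq[3] = 0-0 = 0 → [7, 8, 0, 0, 0]
i=4: seq[4] = 0-0 = 0 → [7, 8, 0, 0, 0]
sum = 15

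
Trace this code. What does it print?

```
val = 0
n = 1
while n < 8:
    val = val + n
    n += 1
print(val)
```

n=1: val = 0+1 = 1
n=2: val = 1+2 = 3
n=3: val = 3+3 = 6
n=4: val = 6+4 = 10
n=5: val = 10+5 = 15
n=6: val = 15+6 = 21
n=7: val = 21+7 = 28

28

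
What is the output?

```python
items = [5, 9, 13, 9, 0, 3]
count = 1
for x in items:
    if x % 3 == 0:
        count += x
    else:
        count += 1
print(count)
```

24

x=5: not %3==0, count = 1+1 = 2
x=9: %3==0, count = 2+9 = 11
x=13: not %3==0, count = 11+1 = 12
x=9: %3==0, count = 12+9 = 21
x=0: %3==0, count = 21+0 = 21
x=3: %3==0, count = 21+3 = 24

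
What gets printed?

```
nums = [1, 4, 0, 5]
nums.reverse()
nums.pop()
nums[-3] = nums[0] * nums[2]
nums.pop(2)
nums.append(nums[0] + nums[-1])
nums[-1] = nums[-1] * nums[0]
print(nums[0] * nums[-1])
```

8000

reverse → [5, 0, 4, 1]
pop() removes 1 → [5, 0, 4]
nums[-3] = nums[0]*nums[2] = 5*4 = 20 → [20, 0, 4]
pop(2) removes 4 → [20, 0]
append nums[0]+nums[-1] = 20+0 = 20 → [20, 0, 20]
nums[-1] = nums[-1]*nums[0] = 20*20 = 400 → [20, 0, 400]
nums[0]*nums[-1] = 20*400 = 8000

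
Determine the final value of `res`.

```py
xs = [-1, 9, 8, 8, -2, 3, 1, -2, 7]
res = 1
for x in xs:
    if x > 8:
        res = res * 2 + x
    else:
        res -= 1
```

2

x=-1: not >8, res = 1-1 = 0
x=9: >8, res = 0*2+9 = 9
x=8: not >8, res = 9-1 = 8
x=8: not >8, res = 8-1 = 7
x=-2: not >8, res = 7-1 = 6
x=3: not >8, res = 6-1 = 5
x=1: not >8, res = 5-1 = 4
x=-2: not >8, res = 4-1 = 3
x=7: not >8, res = 3-1 = 2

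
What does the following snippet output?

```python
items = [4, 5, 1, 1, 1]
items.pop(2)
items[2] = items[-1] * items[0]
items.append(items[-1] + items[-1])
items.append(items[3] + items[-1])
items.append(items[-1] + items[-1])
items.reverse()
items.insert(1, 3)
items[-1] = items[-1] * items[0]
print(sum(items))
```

pop(2) removes 1 → [4, 5, 1, 1]
items[2] = items[-1]*items[0] = 1*4 = 4 → [4, 5, 4, 1]
append items[-1]+items[-1] = 1+1 = 2 → [4, 5, 4, 1, 2]
append items[3]+items[-1] = 1+2 = 3 → [4, 5, 4, 1, 2, 3]
append items[-1]+items[-1] = 3+3 = 6 → [4, 5, 4, 1, 2, 3, 6]
reverse → [6, 3, 2, 1, 4, 5, 4]
insert 3 at 1 → [6, 3, 3, 2, 1, 4, 5, 4]
items[-1] = items[-1]*items[0] = 4*6 = 24 → [6, 3, 3, 2, 1, 4, 5, 24]
sum = 48

48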